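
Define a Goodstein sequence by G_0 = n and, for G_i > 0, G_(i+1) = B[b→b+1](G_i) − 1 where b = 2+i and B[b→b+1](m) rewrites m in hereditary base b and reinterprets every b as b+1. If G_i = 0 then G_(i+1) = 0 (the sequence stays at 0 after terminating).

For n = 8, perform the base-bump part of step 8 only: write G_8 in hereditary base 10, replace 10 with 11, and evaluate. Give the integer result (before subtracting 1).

570623341476

i=0: 8 = 2^(2 + 1) (b=2); 2→3: 3^(3 + 1) = 81; 81−1 = 80
i=1: 80 = 2·3^3 + 2·3^2 + 2·3 + 2 (b=3); 3→4: 2·4^4 + 2·4^2 + 2·4 + 2 = 554; 554−1 = 553
i=2: 553 = 2·4^4 + 2·4^2 + 2·4 + 1 (b=4); 4→5: 2·5^5 + 2·5^2 + 2·5 + 1 = 6311; 6311−1 = 6310
i=3: 6310 = 2·5^5 + 2·5^2 + 2·5 (b=5); 5→6: 2·6^6 + 2·6^2 + 2·6 = 93396; 93396−1 = 93395
i=4: 93395 = 2·6^6 + 2·6^2 + 6 + 5 (b=6); 6→7: 2·7^7 + 2·7^2 + 7 + 5 = 1647196; 1647196−1 = 1647195
i=5: 1647195 = 2·7^7 + 2·7^2 + 7 + 4 (b=7); 7→8: 2·8^8 + 2·8^2 + 8 + 4 = 33554572; 33554572−1 = 33554571
i=6: 33554571 = 2·8^8 + 2·8^2 + 8 + 3 (b=8); 8→9: 2·9^9 + 2·9^2 + 9 + 3 = 774841152; 774841152−1 = 774841151
i=7: 774841151 = 2·9^9 + 2·9^2 + 9 + 2 (b=9); 9→10: 2·10^10 + 2·10^2 + 10 + 2 = 20000000212; 20000000212−1 = 20000000211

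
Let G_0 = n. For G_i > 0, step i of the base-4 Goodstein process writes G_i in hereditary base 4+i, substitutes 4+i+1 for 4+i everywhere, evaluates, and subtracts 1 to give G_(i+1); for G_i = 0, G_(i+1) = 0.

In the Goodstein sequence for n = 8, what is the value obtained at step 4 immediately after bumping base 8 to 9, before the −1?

8 —HB4→ 2·4 —bump→ 2·5 = 10 —(−1)→ 9
9 —HB5→ 5 + 4 —bump→ 6 + 4 = 10 —(−1)→ 9
9 —HB6→ 6 + 3 —bump→ 7 + 3 = 10 —(−1)→ 9
9 —HB7→ 7 + 2 —bump→ 8 + 2 = 10 —(−1)→ 9
9 —HB8→ 8 + 1 —bump→ 9 + 1 = 10 —(−1)→ 9

10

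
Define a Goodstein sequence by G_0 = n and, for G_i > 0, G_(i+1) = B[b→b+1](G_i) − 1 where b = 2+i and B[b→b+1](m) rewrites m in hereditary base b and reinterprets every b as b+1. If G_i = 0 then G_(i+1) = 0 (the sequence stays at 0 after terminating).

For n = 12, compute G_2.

[0] 12 ≡ 2^(2 + 1) + 2^2 (base 2). Lift 3: 108. −1: 107.
[1] 107 ≡ 3^(3 + 1) + 2·3^2 + 2·3 + 2 (base 3). Lift 4: 1066. −1: 1065.
[2] 1065 ≡ 4^(4 + 1) + 2·4^2 + 2·4 + 1 (base 4). Lift 5: 15686. −1: 15685.

1065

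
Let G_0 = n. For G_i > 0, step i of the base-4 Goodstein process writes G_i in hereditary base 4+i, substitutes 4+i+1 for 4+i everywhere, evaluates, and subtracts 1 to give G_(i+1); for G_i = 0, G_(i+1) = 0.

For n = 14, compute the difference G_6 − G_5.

i=0: 14 = 3·4 + 2 (b=4); 4→5: 3·5 + 2 = 17; 17−1 = 16
i=1: 16 = 3·5 + 1 (b=5); 5→6: 3·6 + 1 = 19; 19−1 = 18
i=2: 18 = 3·6 (b=6); 6→7: 3·7 = 21; 21−1 = 20
i=3: 20 = 2·7 + 6 (b=7); 7→8: 2·8 + 6 = 22; 22−1 = 21
i=4: 21 = 2·8 + 5 (b=8); 8→9: 2·9 + 5 = 23; 23−1 = 22
i=5: 22 = 2·9 + 4 (b=9); 9→10: 2·10 + 4 = 24; 24−1 = 23

1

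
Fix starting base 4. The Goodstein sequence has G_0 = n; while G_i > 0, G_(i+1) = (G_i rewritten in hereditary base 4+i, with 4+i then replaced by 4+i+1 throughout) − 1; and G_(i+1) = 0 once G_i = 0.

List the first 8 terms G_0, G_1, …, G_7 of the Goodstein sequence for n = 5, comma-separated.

G_0 = 5. HB_4(5) = 4 + 1. Bump = 6. G_1 = 5.
G_1 = 5. HB_5(5) = 5. Bump = 6. G_2 = 5.
G_2 = 5. HB_6(5) = 5. Bump = 5. G_3 = 4.
G_3 = 4. HB_7(4) = 4. Bump = 4. G_4 = 3.
G_4 = 3. HB_8(3) = 3. Bump = 3. G_5 = 2.
G_5 = 2. HB_9(2) = 2. Bump = 2. G_6 = 1.
G_6 = 1. HB_10(1) = 1. Bump = 1. G_7 = 0.

5, 5, 5, 4, 3, 2, 1, 0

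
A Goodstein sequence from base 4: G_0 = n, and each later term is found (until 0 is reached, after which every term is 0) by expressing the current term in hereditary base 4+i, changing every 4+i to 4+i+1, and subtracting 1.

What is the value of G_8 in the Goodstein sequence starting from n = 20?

115

G_0=20  [base 4] 4^2 + 4  →[4↦5]→  5^2 + 5 = 30  −1 ⇒ G_1=29
G_1=29  [base 5] 5^2 + 4  →[5↦6]→  6^2 + 4 = 40  −1 ⇒ G_2=39
G_2=39  [base 6] 6^2 + 3  →[6↦7]→  7^2 + 3 = 52  −1 ⇒ G_3=51
G_3=51  [base 7] 7^2 + 2  →[7↦8]→  8^2 + 2 = 66  −1 ⇒ G_4=65
G_4=65  [base 8] 8^2 + 1  →[8↦9]→  9^2 + 1 = 82  −1 ⇒ G_5=81
G_5=81  [base 9] 9^2  →[9↦10]→  10^2 = 100  −1 ⇒ G_6=99
G_6=99  [base 10] 9·10 + 9  →[10↦11]→  9·11 + 9 = 108  −1 ⇒ G_7=107
G_7=107  [base 11] 9·11 + 8  →[11↦12]→  9·12 + 8 = 116  −1 ⇒ G_8=115
G_8=115  [base 12] 9·12 + 7  →[12↦13]→  9·13 + 7 = 124  −1 ⇒ G_9=123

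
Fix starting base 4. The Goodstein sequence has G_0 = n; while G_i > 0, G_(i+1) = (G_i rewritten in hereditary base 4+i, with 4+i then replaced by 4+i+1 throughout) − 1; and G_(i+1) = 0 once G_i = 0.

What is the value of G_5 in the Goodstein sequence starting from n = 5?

base 4: 5 = 4 + 1; at 5: 5 + 1 = 6; next = 5
base 5: 5 = 5; at 6: 6 = 6; next = 5
base 6: 5 = 5; at 7: 5 = 5; next = 4
base 7: 4 = 4; at 8: 4 = 4; next = 3
base 8: 3 = 3; at 9: 3 = 3; next = 2
base 9: 2 = 2; at 10: 2 = 2; next = 1

2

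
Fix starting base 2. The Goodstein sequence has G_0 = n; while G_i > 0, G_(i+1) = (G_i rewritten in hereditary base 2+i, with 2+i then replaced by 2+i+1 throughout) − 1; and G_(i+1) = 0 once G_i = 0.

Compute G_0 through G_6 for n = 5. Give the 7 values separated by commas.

5, 27, 255, 467, 775, 1197, 1751

base 2: 5 = 2^2 + 1; at 3: 3^3 + 1 = 28; next = 27
base 3: 27 = 3^3; at 4: 4^4 = 256; next = 255
base 4: 255 = 3·4^3 + 3·4^2 + 3·4 + 3; at 5: 3·5^3 + 3·5^2 + 3·5 + 3 = 468; next = 467
base 5: 467 = 3·5^3 + 3·5^2 + 3·5 + 2; at 6: 3·6^3 + 3·6^2 + 3·6 + 2 = 776; next = 775
base 6: 775 = 3·6^3 + 3·6^2 + 3·6 + 1; at 7: 3·7^3 + 3·7^2 + 3·7 + 1 = 1198; next = 1197
base 7: 1197 = 3·7^3 + 3·7^2 + 3·7; at 8: 3·8^3 + 3·8^2 + 3·8 = 1752; next = 1751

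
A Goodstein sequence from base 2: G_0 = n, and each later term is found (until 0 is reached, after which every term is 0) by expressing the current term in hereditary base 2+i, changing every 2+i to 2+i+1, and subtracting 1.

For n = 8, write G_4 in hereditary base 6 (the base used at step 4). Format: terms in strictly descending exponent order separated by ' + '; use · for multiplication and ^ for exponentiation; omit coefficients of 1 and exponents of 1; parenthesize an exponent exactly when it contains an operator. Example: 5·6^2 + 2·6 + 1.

[0] 8 ≡ 2^(2 + 1) (base 2). Lift 3: 81. −1: 80.
[1] 80 ≡ 2·3^3 + 2·3^2 + 2·3 + 2 (base 3). Lift 4: 554. −1: 553.
[2] 553 ≡ 2·4^4 + 2·4^2 + 2·4 + 1 (base 4). Lift 5: 6311. −1: 6310.
[3] 6310 ≡ 2·5^5 + 2·5^2 + 2·5 (base 5). Lift 6: 93396. −1: 93395.
[4] 93395 ≡ 2·6^6 + 2·6^2 + 6 + 5 (base 6). Lift 7: 1647196. −1: 1647195.

2·6^6 + 2·6^2 + 6 + 5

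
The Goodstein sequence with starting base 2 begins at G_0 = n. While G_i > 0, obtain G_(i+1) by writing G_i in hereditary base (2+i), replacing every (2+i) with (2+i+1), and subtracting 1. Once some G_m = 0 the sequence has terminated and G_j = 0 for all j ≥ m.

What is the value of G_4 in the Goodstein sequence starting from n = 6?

i=0: 6 = 2^2 + 2 (b=2); 2→3: 3^3 + 3 = 30; 30−1 = 29
i=1: 29 = 3^3 + 2 (b=3); 3→4: 4^4 + 2 = 258; 258−1 = 257
i=2: 257 = 4^4 + 1 (b=4); 4→5: 5^5 + 1 = 3126; 3126−1 = 3125
i=3: 3125 = 5^5 (b=5); 5→6: 6^6 = 46656; 46656−1 = 46655
i=4: 46655 = 5·6^5 + 5·6^4 + 5·6^3 + 5·6^2 + 5·6 + 5 (b=6); 6→7: 5·7^5 + 5·7^4 + 5·7^3 + 5·7^2 + 5·7 + 5 = 98040; 98040−1 = 98039

46655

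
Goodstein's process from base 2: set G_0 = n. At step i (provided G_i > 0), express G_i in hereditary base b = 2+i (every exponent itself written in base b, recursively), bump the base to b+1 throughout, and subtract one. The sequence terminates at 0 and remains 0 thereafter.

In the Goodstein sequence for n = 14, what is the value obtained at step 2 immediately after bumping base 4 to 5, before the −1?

[0] 14 ≡ 2^(2 + 1) + 2^2 + 2 (base 2). Lift 3: 111. −1: 110.
[1] 110 ≡ 3^(3 + 1) + 3^3 + 2 (base 3). Lift 4: 1282. −1: 1281.
[2] 1281 ≡ 4^(4 + 1) + 4^4 + 1 (base 4). Lift 5: 18751. −1: 18750.

18751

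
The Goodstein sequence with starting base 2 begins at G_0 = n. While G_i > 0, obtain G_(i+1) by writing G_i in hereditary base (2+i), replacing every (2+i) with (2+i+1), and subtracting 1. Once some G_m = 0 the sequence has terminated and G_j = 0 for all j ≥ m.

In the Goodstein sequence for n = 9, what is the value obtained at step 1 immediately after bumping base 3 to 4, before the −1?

1024

(0) 9|_2 = 2^(2 + 1) + 1 ↦ 3^(3 + 1) + 1|_3 = 82 ⇒ 81
(1) 81|_3 = 3^(3 + 1) ↦ 4^(4 + 1)|_4 = 1024 ⇒ 1023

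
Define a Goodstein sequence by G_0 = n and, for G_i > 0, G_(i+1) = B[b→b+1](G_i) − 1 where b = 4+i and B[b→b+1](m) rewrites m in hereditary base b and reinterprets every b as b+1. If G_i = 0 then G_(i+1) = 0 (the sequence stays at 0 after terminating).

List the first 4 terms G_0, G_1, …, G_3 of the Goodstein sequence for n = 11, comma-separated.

11, 12, 13, 14

[0] 11 ≡ 2·4 + 3 (base 4). Lift 5: 13. −1: 12.
[1] 12 ≡ 2·5 + 2 (base 5). Lift 6: 14. −1: 13.
[2] 13 ≡ 2·6 + 1 (base 6). Lift 7: 15. −1: 14.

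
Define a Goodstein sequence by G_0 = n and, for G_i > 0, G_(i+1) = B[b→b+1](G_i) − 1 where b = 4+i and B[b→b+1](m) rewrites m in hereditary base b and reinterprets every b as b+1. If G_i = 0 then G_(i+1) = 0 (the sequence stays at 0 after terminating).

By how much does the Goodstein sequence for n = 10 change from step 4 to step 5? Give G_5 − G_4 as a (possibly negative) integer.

0

step 0: 10 = 2·4 + 2; sub 5 for 4: 2·5 + 2; = 12; G_1 = 12−1 = 11
step 1: 11 = 2·5 + 1; sub 6 for 5: 2·6 + 1; = 13; G_2 = 13−1 = 12
step 2: 12 = 2·6; sub 7 for 6: 2·7; = 14; G_3 = 14−1 = 13
step 3: 13 = 7 + 6; sub 8 for 7: 8 + 6; = 14; G_4 = 14−1 = 13
step 4: 13 = 8 + 5; sub 9 for 8: 9 + 5; = 14; G_5 = 14−1 = 13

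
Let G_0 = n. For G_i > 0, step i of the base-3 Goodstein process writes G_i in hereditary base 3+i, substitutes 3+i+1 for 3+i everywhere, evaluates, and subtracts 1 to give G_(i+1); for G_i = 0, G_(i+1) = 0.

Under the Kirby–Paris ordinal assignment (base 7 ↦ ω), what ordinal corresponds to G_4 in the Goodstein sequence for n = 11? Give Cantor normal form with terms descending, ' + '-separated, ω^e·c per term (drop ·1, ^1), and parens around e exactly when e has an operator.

i=0: 11 = 3^2 + 2 (b=3); 3→4: 4^2 + 2 = 18; 18−1 = 17
i=1: 17 = 4^2 + 1 (b=4); 4→5: 5^2 + 1 = 26; 26−1 = 25
i=2: 25 = 5^2 (b=5); 5→6: 6^2 = 36; 36−1 = 35
i=3: 35 = 5·6 + 5 (b=6); 6→7: 5·7 + 5 = 40; 40−1 = 39
i=4: 39 = 5·7 + 4 (b=7); 7→8: 5·8 + 4 = 44; 44−1 = 43

ω·5 + 4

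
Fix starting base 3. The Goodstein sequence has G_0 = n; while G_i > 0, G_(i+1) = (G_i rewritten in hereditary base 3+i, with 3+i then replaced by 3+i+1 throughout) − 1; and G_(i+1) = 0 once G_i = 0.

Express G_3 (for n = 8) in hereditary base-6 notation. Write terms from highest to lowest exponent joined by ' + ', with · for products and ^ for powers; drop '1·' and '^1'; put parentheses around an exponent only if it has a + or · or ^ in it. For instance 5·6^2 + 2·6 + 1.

6 + 5

[0] 8 ≡ 2·3 + 2 (base 3). Lift 4: 10. −1: 9.
[1] 9 ≡ 2·4 + 1 (base 4). Lift 5: 11. −1: 10.
[2] 10 ≡ 2·5 (base 5). Lift 6: 12. −1: 11.
[3] 11 ≡ 6 + 5 (base 6). Lift 7: 12. −1: 11.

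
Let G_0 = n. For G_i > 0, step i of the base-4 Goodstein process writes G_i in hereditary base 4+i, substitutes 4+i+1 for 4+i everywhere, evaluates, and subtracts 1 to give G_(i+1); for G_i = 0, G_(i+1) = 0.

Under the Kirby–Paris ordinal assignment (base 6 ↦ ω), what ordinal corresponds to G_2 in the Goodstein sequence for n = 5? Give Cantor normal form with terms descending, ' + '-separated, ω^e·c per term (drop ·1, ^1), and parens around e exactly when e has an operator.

base 4: 5 = 4 + 1; at 5: 5 + 1 = 6; next = 5
base 5: 5 = 5; at 6: 6 = 6; next = 5
base 6: 5 = 5; at 7: 5 = 5; next = 4

5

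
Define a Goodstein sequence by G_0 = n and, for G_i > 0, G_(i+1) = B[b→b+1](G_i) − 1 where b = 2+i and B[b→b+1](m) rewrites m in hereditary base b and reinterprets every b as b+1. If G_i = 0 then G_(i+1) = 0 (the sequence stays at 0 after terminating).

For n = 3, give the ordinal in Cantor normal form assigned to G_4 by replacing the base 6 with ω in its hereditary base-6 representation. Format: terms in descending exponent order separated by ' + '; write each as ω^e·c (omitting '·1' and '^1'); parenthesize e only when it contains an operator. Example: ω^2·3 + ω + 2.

1

step 0: 3 = 2 + 1; sub 3 for 2: 3 + 1; = 4; G_1 = 4−1 = 3
step 1: 3 = 3; sub 4 for 3: 4; = 4; G_2 = 4−1 = 3
step 2: 3 = 3; sub 5 for 4: 3; = 3; G_3 = 3−1 = 2
step 3: 2 = 2; sub 6 for 5: 2; = 2; G_4 = 2−1 = 1
step 4: 1 = 1; sub 7 for 6: 1; = 1; G_5 = 1−1 = 0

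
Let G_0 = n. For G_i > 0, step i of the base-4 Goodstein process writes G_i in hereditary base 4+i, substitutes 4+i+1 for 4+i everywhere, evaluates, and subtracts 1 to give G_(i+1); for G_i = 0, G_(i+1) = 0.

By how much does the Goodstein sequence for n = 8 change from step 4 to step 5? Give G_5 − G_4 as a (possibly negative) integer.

G_0=8  [base 4] 2·4  →[4↦5]→  2·5 = 10  −1 ⇒ G_1=9
G_1=9  [base 5] 5 + 4  →[5↦6]→  6 + 4 = 10  −1 ⇒ G_2=9
G_2=9  [base 6] 6 + 3  →[6↦7]→  7 + 3 = 10  −1 ⇒ G_3=9
G_3=9  [base 7] 7 + 2  →[7↦8]→  8 + 2 = 10  −1 ⇒ G_4=9
G_4=9  [base 8] 8 + 1  →[8↦9]→  9 + 1 = 10  −1 ⇒ G_5=9

0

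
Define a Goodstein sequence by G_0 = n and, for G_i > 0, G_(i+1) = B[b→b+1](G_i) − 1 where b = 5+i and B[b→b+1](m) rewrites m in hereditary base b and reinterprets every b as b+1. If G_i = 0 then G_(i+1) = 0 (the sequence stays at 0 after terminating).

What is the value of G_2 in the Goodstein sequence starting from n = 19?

base 5: 19 = 3·5 + 4; at 6: 3·6 + 4 = 22; next = 21
base 6: 21 = 3·6 + 3; at 7: 3·7 + 3 = 24; next = 23

23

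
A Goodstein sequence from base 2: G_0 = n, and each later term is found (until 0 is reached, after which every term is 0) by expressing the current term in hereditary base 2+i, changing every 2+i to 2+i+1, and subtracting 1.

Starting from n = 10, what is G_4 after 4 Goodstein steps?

step 0: 10 = 2^(2 + 1) + 2; sub 3 for 2: 3^(3 + 1) + 3; = 84; G_1 = 84−1 = 83
step 1: 83 = 3^(3 + 1) + 2; sub 4 for 3: 4^(4 + 1) + 2; = 1026; G_2 = 1026−1 = 1025
step 2: 1025 = 4^(4 + 1) + 1; sub 5 for 4: 5^(5 + 1) + 1; = 15626; G_3 = 15626−1 = 15625
step 3: 15625 = 5^(5 + 1); sub 6 for 5: 6^(6 + 1); = 279936; G_4 = 279936−1 = 279935
step 4: 279935 = 5·6^6 + 5·6^5 + 5·6^4 + 5·6^3 + 5·6^2 + 5·6 + 5; sub 7 for 6: 5·7^7 + 5·7^5 + 5·7^4 + 5·7^3 + 5·7^2 + 5·7 + 5; = 4215755; G_5 = 4215755−1 = 4215754

279935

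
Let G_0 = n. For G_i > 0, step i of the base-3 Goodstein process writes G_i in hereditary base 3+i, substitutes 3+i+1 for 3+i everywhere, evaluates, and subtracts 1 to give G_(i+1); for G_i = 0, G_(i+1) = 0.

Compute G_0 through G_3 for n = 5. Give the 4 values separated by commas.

5, 5, 5, 5

G_0 = 5. HB_3(5) = 3 + 2. Bump = 6. G_1 = 5.
G_1 = 5. HB_4(5) = 4 + 1. Bump = 6. G_2 = 5.
G_2 = 5. HB_5(5) = 5. Bump = 6. G_3 = 5.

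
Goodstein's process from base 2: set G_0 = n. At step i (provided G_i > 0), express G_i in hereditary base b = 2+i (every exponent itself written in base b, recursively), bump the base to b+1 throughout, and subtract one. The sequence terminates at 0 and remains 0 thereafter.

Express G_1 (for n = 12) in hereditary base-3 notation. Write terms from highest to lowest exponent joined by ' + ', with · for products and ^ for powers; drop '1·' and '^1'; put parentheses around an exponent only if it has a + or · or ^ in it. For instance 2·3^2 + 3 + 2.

3^(3 + 1) + 2·3^2 + 2·3 + 2

i=0: 12 = 2^(2 + 1) + 2^2 (b=2); 2→3: 3^(3 + 1) + 3^3 = 108; 108−1 = 107
i=1: 107 = 3^(3 + 1) + 2·3^2 + 2·3 + 2 (b=3); 3→4: 4^(4 + 1) + 2·4^2 + 2·4 + 2 = 1066; 1066−1 = 1065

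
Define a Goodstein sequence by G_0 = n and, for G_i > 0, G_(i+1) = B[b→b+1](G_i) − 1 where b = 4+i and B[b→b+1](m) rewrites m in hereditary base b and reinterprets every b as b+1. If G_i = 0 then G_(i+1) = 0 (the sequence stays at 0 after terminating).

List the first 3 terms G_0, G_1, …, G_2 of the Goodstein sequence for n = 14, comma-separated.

G_0 = 14. HB_4(14) = 3·4 + 2. Bump = 17. G_1 = 16.
G_1 = 16. HB_5(16) = 3·5 + 1. Bump = 19. G_2 = 18.

14, 16, 18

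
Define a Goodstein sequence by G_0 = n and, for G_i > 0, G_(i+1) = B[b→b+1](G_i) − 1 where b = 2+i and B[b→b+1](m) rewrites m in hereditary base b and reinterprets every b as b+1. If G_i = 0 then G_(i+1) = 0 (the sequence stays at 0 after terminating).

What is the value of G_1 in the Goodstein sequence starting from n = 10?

step 0: 10 = 2^(2 + 1) + 2; sub 3 for 2: 3^(3 + 1) + 3; = 84; G_1 = 84−1 = 83
step 1: 83 = 3^(3 + 1) + 2; sub 4 for 3: 4^(4 + 1) + 2; = 1026; G_2 = 1026−1 = 1025

83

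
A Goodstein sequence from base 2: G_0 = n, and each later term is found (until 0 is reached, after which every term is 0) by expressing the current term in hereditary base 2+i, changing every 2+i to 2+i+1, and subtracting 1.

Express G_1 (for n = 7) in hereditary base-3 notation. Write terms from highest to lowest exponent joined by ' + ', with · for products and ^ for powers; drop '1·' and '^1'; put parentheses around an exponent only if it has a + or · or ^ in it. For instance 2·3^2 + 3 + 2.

(0) 7|_2 = 2^2 + 2 + 1 ↦ 3^3 + 3 + 1|_3 = 31 ⇒ 30
(1) 30|_3 = 3^3 + 3 ↦ 4^4 + 4|_4 = 260 ⇒ 259

3^3 + 3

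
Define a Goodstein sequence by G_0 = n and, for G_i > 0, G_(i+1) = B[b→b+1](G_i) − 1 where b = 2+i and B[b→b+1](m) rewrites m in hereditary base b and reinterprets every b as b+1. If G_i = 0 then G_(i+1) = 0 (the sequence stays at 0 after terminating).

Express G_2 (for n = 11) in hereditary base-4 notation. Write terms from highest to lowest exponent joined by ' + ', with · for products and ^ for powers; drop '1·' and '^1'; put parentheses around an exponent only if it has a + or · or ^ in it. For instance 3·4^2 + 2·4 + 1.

4^(4 + 1) + 3

i=0: 11 = 2^(2 + 1) + 2 + 1 (b=2); 2→3: 3^(3 + 1) + 3 + 1 = 85; 85−1 = 84
i=1: 84 = 3^(3 + 1) + 3 (b=3); 3→4: 4^(4 + 1) + 4 = 1028; 1028−1 = 1027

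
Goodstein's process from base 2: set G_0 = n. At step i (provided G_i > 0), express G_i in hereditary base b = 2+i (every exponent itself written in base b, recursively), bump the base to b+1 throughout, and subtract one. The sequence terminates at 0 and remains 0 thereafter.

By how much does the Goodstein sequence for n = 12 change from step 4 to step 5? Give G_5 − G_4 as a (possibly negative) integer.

i=0: 12 = 2^(2 + 1) + 2^2 (b=2); 2→3: 3^(3 + 1) + 3^3 = 108; 108−1 = 107
i=1: 107 = 3^(3 + 1) + 2·3^2 + 2·3 + 2 (b=3); 3→4: 4^(4 + 1) + 2·4^2 + 2·4 + 2 = 1066; 1066−1 = 1065
i=2: 1065 = 4^(4 + 1) + 2·4^2 + 2·4 + 1 (b=4); 4→5: 5^(5 + 1) + 2·5^2 + 2·5 + 1 = 15686; 15686−1 = 15685
i=3: 15685 = 5^(5 + 1) + 2·5^2 + 2·5 (b=5); 5→6: 6^(6 + 1) + 2·6^2 + 2·6 = 280020; 280020−1 = 280019
i=4: 280019 = 6^(6 + 1) + 2·6^2 + 6 + 5 (b=6); 6→7: 7^(7 + 1) + 2·7^2 + 7 + 5 = 5764911; 5764911−1 = 5764910

5484891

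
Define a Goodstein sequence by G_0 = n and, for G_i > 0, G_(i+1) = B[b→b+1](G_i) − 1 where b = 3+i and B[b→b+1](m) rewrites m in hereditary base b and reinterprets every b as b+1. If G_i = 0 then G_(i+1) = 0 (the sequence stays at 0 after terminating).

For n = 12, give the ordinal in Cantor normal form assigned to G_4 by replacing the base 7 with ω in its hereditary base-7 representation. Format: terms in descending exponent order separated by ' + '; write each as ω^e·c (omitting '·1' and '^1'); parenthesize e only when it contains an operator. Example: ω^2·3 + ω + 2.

12 —HB3→ 3^2 + 3 —bump→ 4^2 + 4 = 20 —(−1)→ 19
19 —HB4→ 4^2 + 3 —bump→ 5^2 + 3 = 28 —(−1)→ 27
27 —HB5→ 5^2 + 2 —bump→ 6^2 + 2 = 38 —(−1)→ 37
37 —HB6→ 6^2 + 1 —bump→ 7^2 + 1 = 50 —(−1)→ 49
49 —HB7→ 7^2 —bump→ 8^2 = 64 —(−1)→ 63

ω^2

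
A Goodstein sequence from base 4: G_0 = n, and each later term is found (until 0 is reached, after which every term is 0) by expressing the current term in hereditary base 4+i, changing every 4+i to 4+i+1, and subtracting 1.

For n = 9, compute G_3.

9 —HB4→ 2·4 + 1 —bump→ 2·5 + 1 = 11 —(−1)→ 10
10 —HB5→ 2·5 —bump→ 2·6 = 12 —(−1)→ 11
11 —HB6→ 6 + 5 —bump→ 7 + 5 = 12 —(−1)→ 11
11 —HB7→ 7 + 4 —bump→ 8 + 4 = 12 —(−1)→ 11

11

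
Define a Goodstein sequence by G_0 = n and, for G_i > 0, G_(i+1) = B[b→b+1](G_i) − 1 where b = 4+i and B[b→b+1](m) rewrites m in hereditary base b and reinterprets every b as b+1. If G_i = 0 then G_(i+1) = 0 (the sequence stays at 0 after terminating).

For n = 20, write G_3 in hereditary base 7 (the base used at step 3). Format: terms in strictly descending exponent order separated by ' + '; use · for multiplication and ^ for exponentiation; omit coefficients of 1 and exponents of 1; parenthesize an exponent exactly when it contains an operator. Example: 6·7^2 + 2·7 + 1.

20 —HB4→ 4^2 + 4 —bump→ 5^2 + 5 = 30 —(−1)→ 29
29 —HB5→ 5^2 + 4 —bump→ 6^2 + 4 = 40 —(−1)→ 39
39 —HB6→ 6^2 + 3 —bump→ 7^2 + 3 = 52 —(−1)→ 51
51 —HB7→ 7^2 + 2 —bump→ 8^2 + 2 = 66 —(−1)→ 65

7^2 + 2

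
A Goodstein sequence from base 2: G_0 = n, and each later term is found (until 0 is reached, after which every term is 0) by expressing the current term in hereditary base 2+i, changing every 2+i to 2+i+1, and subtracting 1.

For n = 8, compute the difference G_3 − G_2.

G_0=8  [base 2] 2^(2 + 1)  →[2↦3]→  3^(3 + 1) = 81  −1 ⇒ G_1=80
G_1=80  [base 3] 2·3^3 + 2·3^2 + 2·3 + 2  →[3↦4]→  2·4^4 + 2·4^2 + 2·4 + 2 = 554  −1 ⇒ G_2=553
G_2=553  [base 4] 2·4^4 + 2·4^2 + 2·4 + 1  →[4↦5]→  2·5^5 + 2·5^2 + 2·5 + 1 = 6311  −1 ⇒ G_3=6310

5757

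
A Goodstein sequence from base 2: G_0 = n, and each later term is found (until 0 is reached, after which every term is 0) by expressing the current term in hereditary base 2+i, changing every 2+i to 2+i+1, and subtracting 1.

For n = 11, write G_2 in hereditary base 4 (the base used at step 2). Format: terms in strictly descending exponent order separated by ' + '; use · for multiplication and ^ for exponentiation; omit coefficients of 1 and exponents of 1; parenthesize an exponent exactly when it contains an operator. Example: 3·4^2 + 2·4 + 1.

G_0 = 11. HB_2(11) = 2^(2 + 1) + 2 + 1. Bump = 85. G_1 = 84.
G_1 = 84. HB_3(84) = 3^(3 + 1) + 3. Bump = 1028. G_2 = 1027.
G_2 = 1027. HB_4(1027) = 4^(4 + 1) + 3. Bump = 15628. G_3 = 15627.

4^(4 + 1) + 3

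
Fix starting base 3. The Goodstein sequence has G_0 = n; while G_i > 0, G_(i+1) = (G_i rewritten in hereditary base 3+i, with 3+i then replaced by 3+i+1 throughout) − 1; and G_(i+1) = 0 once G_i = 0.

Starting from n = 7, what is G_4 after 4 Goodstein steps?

9

step 0: 7 = 2·3 + 1; sub 4 for 3: 2·4 + 1; = 9; G_1 = 9−1 = 8
step 1: 8 = 2·4; sub 5 for 4: 2·5; = 10; G_2 = 10−1 = 9
step 2: 9 = 5 + 4; sub 6 for 5: 6 + 4; = 10; G_3 = 10−1 = 9
step 3: 9 = 6 + 3; sub 7 for 6: 7 + 3; = 10; G_4 = 10−1 = 9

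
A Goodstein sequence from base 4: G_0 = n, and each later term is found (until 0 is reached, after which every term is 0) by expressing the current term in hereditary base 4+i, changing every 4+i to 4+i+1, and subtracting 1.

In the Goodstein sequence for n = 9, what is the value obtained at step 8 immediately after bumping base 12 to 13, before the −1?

11

(0) 9|_4 = 2·4 + 1 ↦ 2·5 + 1|_5 = 11 ⇒ 10
(1) 10|_5 = 2·5 ↦ 2·6|_6 = 12 ⇒ 11
(2) 11|_6 = 6 + 5 ↦ 7 + 5|_7 = 12 ⇒ 11
(3) 11|_7 = 7 + 4 ↦ 8 + 4|_8 = 12 ⇒ 11
(4) 11|_8 = 8 + 3 ↦ 9 + 3|_9 = 12 ⇒ 11
(5) 11|_9 = 9 + 2 ↦ 10 + 2|_10 = 12 ⇒ 11
(6) 11|_10 = 10 + 1 ↦ 11 + 1|_11 = 12 ⇒ 11
(7) 11|_11 = 11 ↦ 12|_12 = 12 ⇒ 11
(8) 11|_12 = 11 ↦ 11|_13 = 11 ⇒ 10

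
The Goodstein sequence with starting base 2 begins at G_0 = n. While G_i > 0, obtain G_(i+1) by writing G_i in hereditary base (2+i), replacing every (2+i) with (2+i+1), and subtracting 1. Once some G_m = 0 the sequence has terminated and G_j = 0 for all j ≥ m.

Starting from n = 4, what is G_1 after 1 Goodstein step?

26

step 0: 4 = 2^2; sub 3 for 2: 3^3; = 27; G_1 = 27−1 = 26
step 1: 26 = 2·3^2 + 2·3 + 2; sub 4 for 3: 2·4^2 + 2·4 + 2; = 42; G_2 = 42−1 = 41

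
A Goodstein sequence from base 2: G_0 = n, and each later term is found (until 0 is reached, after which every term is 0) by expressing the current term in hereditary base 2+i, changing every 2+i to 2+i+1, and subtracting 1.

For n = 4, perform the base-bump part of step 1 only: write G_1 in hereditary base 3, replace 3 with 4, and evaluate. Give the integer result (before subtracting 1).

[0] 4 ≡ 2^2 (base 2). Lift 3: 27. −1: 26.
[1] 26 ≡ 2·3^2 + 2·3 + 2 (base 3). Lift 4: 42. −1: 41.

42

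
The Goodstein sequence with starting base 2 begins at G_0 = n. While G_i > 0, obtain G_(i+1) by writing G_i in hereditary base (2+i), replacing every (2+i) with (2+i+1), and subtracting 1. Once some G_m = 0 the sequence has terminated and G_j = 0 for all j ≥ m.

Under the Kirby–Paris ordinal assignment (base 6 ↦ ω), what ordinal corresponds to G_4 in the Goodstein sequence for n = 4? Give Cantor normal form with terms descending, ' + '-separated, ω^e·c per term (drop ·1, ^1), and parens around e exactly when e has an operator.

4 —HB2→ 2^2 —bump→ 3^3 = 27 —(−1)→ 26
26 —HB3→ 2·3^2 + 2·3 + 2 —bump→ 2·4^2 + 2·4 + 2 = 42 —(−1)→ 41
41 —HB4→ 2·4^2 + 2·4 + 1 —bump→ 2·5^2 + 2·5 + 1 = 61 —(−1)→ 60
60 —HB5→ 2·5^2 + 2·5 —bump→ 2·6^2 + 2·6 = 84 —(−1)→ 83

ω^2·2 + ω + 5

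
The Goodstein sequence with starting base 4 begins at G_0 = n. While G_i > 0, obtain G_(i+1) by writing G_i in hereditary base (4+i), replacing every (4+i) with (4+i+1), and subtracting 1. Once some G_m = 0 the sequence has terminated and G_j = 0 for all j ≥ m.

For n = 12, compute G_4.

G_0=12  [base 4] 3·4  →[4↦5]→  3·5 = 15  −1 ⇒ G_1=14
G_1=14  [base 5] 2·5 + 4  →[5↦6]→  2·6 + 4 = 16  −1 ⇒ G_2=15
G_2=15  [base 6] 2·6 + 3  →[6↦7]→  2·7 + 3 = 17  −1 ⇒ G_3=16
G_3=16  [base 7] 2·7 + 2  →[7↦8]→  2·8 + 2 = 18  −1 ⇒ G_4=17
G_4=17  [base 8] 2·8 + 1  →[8↦9]→  2·9 + 1 = 19  −1 ⇒ G_5=18

17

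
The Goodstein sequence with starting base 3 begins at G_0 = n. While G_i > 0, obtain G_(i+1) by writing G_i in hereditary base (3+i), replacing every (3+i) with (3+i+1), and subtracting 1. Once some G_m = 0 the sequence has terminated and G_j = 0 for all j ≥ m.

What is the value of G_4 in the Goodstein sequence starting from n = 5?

[0] 5 ≡ 3 + 2 (base 3). Lift 4: 6. −1: 5.
[1] 5 ≡ 4 + 1 (base 4). Lift 5: 6. −1: 5.
[2] 5 ≡ 5 (base 5). Lift 6: 6. −1: 5.
[3] 5 ≡ 5 (base 6). Lift 7: 5. −1: 4.
[4] 4 ≡ 4 (base 7). Lift 8: 4. −1: 3.

4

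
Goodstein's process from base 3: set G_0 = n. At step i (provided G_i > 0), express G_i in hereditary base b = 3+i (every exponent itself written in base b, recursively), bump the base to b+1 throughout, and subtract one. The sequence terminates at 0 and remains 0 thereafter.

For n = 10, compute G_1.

step 0: 10 = 3^2 + 1; sub 4 for 3: 4^2 + 1; = 17; G_1 = 17−1 = 16
step 1: 16 = 4^2; sub 5 for 4: 5^2; = 25; G_2 = 25−1 = 24

16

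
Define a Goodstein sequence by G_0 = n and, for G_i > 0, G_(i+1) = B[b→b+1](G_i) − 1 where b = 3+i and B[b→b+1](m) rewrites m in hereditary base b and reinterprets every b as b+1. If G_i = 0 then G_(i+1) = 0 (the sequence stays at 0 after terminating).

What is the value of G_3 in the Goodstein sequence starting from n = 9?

i=0: 9 = 3^2 (b=3); 3→4: 4^2 = 16; 16−1 = 15
i=1: 15 = 3·4 + 3 (b=4); 4→5: 3·5 + 3 = 18; 18−1 = 17
i=2: 17 = 3·5 + 2 (b=5); 5→6: 3·6 + 2 = 20; 20−1 = 19

19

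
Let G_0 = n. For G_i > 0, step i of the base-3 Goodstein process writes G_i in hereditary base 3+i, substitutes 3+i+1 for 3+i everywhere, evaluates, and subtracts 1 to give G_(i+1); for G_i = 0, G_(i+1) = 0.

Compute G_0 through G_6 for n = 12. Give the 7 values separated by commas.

(0) 12|_3 = 3^2 + 3 ↦ 4^2 + 4|_4 = 20 ⇒ 19
(1) 19|_4 = 4^2 + 3 ↦ 5^2 + 3|_5 = 28 ⇒ 27
(2) 27|_5 = 5^2 + 2 ↦ 6^2 + 2|_6 = 38 ⇒ 37
(3) 37|_6 = 6^2 + 1 ↦ 7^2 + 1|_7 = 50 ⇒ 49
(4) 49|_7 = 7^2 ↦ 8^2|_8 = 64 ⇒ 63
(5) 63|_8 = 7·8 + 7 ↦ 7·9 + 7|_9 = 70 ⇒ 69

12, 19, 27, 37, 49, 63, 69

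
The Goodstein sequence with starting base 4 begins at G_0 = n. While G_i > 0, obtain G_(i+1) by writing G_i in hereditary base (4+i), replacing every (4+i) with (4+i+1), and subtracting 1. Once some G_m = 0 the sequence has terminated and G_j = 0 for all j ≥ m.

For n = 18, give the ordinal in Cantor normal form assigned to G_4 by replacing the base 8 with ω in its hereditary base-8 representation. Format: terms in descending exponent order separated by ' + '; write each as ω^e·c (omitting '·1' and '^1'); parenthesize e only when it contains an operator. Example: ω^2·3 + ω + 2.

ω·6 + 5

step 0: 18 = 4^2 + 2; sub 5 for 4: 5^2 + 2; = 27; G_1 = 27−1 = 26
step 1: 26 = 5^2 + 1; sub 6 for 5: 6^2 + 1; = 37; G_2 = 37−1 = 36
step 2: 36 = 6^2; sub 7 for 6: 7^2; = 49; G_3 = 49−1 = 48
step 3: 48 = 6·7 + 6; sub 8 for 7: 6·8 + 6; = 54; G_4 = 54−1 = 53
step 4: 53 = 6·8 + 5; sub 9 for 8: 6·9 + 5; = 59; G_5 = 59−1 = 58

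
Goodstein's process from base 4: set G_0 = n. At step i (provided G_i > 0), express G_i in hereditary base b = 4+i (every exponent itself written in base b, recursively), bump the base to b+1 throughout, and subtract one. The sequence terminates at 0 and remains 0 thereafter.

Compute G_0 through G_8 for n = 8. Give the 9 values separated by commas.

i=0: 8 = 2·4 (b=4); 4→5: 2·5 = 10; 10−1 = 9
i=1: 9 = 5 + 4 (b=5); 5→6: 6 + 4 = 10; 10−1 = 9
i=2: 9 = 6 + 3 (b=6); 6→7: 7 + 3 = 10; 10−1 = 9
i=3: 9 = 7 + 2 (b=7); 7→8: 8 + 2 = 10; 10−1 = 9
i=4: 9 = 8 + 1 (b=8); 8→9: 9 + 1 = 10; 10−1 = 9
i=5: 9 = 9 (b=9); 9→10: 10 = 10; 10−1 = 9
i=6: 9 = 9 (b=10); 10→11: 9 = 9; 9−1 = 8
i=7: 8 = 8 (b=11); 11→12: 8 = 8; 8−1 = 7

8, 9, 9, 9, 9, 9, 9, 8, 7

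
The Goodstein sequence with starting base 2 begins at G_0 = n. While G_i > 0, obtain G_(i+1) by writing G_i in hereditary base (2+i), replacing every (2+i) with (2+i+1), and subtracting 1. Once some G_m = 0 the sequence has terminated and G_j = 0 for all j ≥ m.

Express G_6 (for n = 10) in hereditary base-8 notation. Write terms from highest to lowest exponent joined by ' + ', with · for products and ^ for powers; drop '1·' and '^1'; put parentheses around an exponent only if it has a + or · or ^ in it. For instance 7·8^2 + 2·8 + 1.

5·8^8 + 5·8^5 + 5·8^4 + 5·8^3 + 5·8^2 + 5·8 + 3

i=0: 10 = 2^(2 + 1) + 2 (b=2); 2→3: 3^(3 + 1) + 3 = 84; 84−1 = 83
i=1: 83 = 3^(3 + 1) + 2 (b=3); 3→4: 4^(4 + 1) + 2 = 1026; 1026−1 = 1025
i=2: 1025 = 4^(4 + 1) + 1 (b=4); 4→5: 5^(5 + 1) + 1 = 15626; 15626−1 = 15625
i=3: 15625 = 5^(5 + 1) (b=5); 5→6: 6^(6 + 1) = 279936; 279936−1 = 279935
i=4: 279935 = 5·6^6 + 5·6^5 + 5·6^4 + 5·6^3 + 5·6^2 + 5·6 + 5 (b=6); 6→7: 5·7^7 + 5·7^5 + 5·7^4 + 5·7^3 + 5·7^2 + 5·7 + 5 = 4215755; 4215755−1 = 4215754
i=5: 4215754 = 5·7^7 + 5·7^5 + 5·7^4 + 5·7^3 + 5·7^2 + 5·7 + 4 (b=7); 7→8: 5·8^8 + 5·8^5 + 5·8^4 + 5·8^3 + 5·8^2 + 5·8 + 4 = 84073324; 84073324−1 = 84073323
i=6: 84073323 = 5·8^8 + 5·8^5 + 5·8^4 + 5·8^3 + 5·8^2 + 5·8 + 3 (b=8); 8→9: 5·9^9 + 5·9^5 + 5·9^4 + 5·9^3 + 5·9^2 + 5·9 + 3 = 1937434593; 1937434593−1 = 1937434592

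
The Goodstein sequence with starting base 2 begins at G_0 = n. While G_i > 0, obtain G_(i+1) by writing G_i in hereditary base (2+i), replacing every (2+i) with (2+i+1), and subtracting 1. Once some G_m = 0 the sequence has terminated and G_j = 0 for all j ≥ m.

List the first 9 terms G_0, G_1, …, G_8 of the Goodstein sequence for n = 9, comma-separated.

9, 81, 1023, 9842, 140743, 2471826, 50333399, 1162263921, 30000003325

G_0=9  [base 2] 2^(2 + 1) + 1  →[2↦3]→  3^(3 + 1) + 1 = 82  −1 ⇒ G_1=81
G_1=81  [base 3] 3^(3 + 1)  →[3↦4]→  4^(4 + 1) = 1024  −1 ⇒ G_2=1023
G_2=1023  [base 4] 3·4^4 + 3·4^3 + 3·4^2 + 3·4 + 3  →[4↦5]→  3·5^5 + 3·5^3 + 3·5^2 + 3·5 + 3 = 9843  −1 ⇒ G_3=9842
G_3=9842  [base 5] 3·5^5 + 3·5^3 + 3·5^2 + 3·5 + 2  →[5↦6]→  3·6^6 + 3·6^3 + 3·6^2 + 3·6 + 2 = 140744  −1 ⇒ G_4=140743
G_4=140743  [base 6] 3·6^6 + 3·6^3 + 3·6^2 + 3·6 + 1  →[6↦7]→  3·7^7 + 3·7^3 + 3·7^2 + 3·7 + 1 = 2471827  −1 ⇒ G_5=2471826
G_5=2471826  [base 7] 3·7^7 + 3·7^3 + 3·7^2 + 3·7  →[7↦8]→  3·8^8 + 3·8^3 + 3·8^2 + 3·8 = 50333400  −1 ⇒ G_6=50333399
G_6=50333399  [base 8] 3·8^8 + 3·8^3 + 3·8^2 + 2·8 + 7  →[8↦9]→  3·9^9 + 3·9^3 + 3·9^2 + 2·9 + 7 = 1162263922  −1 ⇒ G_7=1162263921
G_7=1162263921  [base 9] 3·9^9 + 3·9^3 + 3·9^2 + 2·9 + 6  →[9↦10]→  3·10^10 + 3·10^3 + 3·10^2 + 2·10 + 6 = 30000003326  −1 ⇒ G_8=30000003325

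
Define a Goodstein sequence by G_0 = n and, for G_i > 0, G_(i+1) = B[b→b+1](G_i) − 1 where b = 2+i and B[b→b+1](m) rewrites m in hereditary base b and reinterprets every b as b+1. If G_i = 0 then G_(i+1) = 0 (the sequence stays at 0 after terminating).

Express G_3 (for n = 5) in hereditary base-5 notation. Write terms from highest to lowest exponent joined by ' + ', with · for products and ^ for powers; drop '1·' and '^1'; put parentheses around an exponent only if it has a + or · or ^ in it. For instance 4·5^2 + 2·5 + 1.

3·5^3 + 3·5^2 + 3·5 + 2

[0] 5 ≡ 2^2 + 1 (base 2). Lift 3: 28. −1: 27.
[1] 27 ≡ 3^3 (base 3). Lift 4: 256. −1: 255.
[2] 255 ≡ 3·4^3 + 3·4^2 + 3·4 + 3 (base 4). Lift 5: 468. −1: 467.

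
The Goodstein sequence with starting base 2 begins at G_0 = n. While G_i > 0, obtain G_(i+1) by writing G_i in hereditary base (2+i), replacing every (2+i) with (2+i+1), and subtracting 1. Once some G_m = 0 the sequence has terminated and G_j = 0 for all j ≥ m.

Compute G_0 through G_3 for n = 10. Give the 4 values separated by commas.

i=0: 10 = 2^(2 + 1) + 2 (b=2); 2→3: 3^(3 + 1) + 3 = 84; 84−1 = 83
i=1: 83 = 3^(3 + 1) + 2 (b=3); 3→4: 4^(4 + 1) + 2 = 1026; 1026−1 = 1025
i=2: 1025 = 4^(4 + 1) + 1 (b=4); 4→5: 5^(5 + 1) + 1 = 15626; 15626−1 = 15625

10, 83, 1025, 15625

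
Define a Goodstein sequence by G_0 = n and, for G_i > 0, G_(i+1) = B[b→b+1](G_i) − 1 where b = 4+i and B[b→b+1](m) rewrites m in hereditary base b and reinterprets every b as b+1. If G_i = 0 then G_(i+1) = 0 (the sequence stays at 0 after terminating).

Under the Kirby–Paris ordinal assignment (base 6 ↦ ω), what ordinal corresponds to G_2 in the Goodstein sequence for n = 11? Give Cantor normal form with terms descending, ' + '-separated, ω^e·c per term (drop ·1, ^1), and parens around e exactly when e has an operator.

ω·2 + 1

(0) 11|_4 = 2·4 + 3 ↦ 2·5 + 3|_5 = 13 ⇒ 12
(1) 12|_5 = 2·5 + 2 ↦ 2·6 + 2|_6 = 14 ⇒ 13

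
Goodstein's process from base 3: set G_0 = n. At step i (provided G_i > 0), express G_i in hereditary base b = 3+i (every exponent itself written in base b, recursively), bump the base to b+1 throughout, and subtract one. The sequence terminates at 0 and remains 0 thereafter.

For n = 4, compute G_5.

1

4 —HB3→ 3 + 1 —bump→ 4 + 1 = 5 —(−1)→ 4
4 —HB4→ 4 —bump→ 5 = 5 —(−1)→ 4
4 —HB5→ 4 —bump→ 4 = 4 —(−1)→ 3
3 —HB6→ 3 —bump→ 3 = 3 —(−1)→ 2
2 —HB7→ 2 —bump→ 2 = 2 —(−1)→ 1
1 —HB8→ 1 —bump→ 1 = 1 —(−1)→ 0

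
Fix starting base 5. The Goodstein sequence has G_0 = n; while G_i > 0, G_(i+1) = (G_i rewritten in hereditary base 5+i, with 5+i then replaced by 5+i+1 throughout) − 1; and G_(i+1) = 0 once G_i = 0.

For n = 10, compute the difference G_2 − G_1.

0

(0) 10|_5 = 2·5 ↦ 2·6|_6 = 12 ⇒ 11
(1) 11|_6 = 6 + 5 ↦ 7 + 5|_7 = 12 ⇒ 11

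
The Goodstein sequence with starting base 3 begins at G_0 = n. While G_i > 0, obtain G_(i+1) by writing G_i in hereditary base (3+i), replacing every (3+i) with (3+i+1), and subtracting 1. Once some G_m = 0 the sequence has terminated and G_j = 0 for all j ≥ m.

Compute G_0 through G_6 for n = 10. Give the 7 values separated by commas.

10, 16, 24, 27, 30, 33, 36

i=0: 10 = 3^2 + 1 (b=3); 3→4: 4^2 + 1 = 17; 17−1 = 16
i=1: 16 = 4^2 (b=4); 4→5: 5^2 = 25; 25−1 = 24
i=2: 24 = 4·5 + 4 (b=5); 5→6: 4·6 + 4 = 28; 28−1 = 27
i=3: 27 = 4·6 + 3 (b=6); 6→7: 4·7 + 3 = 31; 31−1 = 30
i=4: 30 = 4·7 + 2 (b=7); 7→8: 4·8 + 2 = 34; 34−1 = 33
i=5: 33 = 4·8 + 1 (b=8); 8→9: 4·9 + 1 = 37; 37−1 = 36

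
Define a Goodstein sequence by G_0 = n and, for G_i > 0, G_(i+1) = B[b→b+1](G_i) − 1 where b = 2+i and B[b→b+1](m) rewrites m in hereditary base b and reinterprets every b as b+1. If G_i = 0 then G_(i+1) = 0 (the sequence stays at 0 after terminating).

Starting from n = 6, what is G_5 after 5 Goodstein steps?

6 —HB2→ 2^2 + 2 —bump→ 3^3 + 3 = 30 —(−1)→ 29
29 —HB3→ 3^3 + 2 —bump→ 4^4 + 2 = 258 —(−1)→ 257
257 —HB4→ 4^4 + 1 —bump→ 5^5 + 1 = 3126 —(−1)→ 3125
3125 —HB5→ 5^5 —bump→ 6^6 = 46656 —(−1)→ 46655
46655 —HB6→ 5·6^5 + 5·6^4 + 5·6^3 + 5·6^2 + 5·6 + 5 —bump→ 5·7^5 + 5·7^4 + 5·7^3 + 5·7^2 + 5·7 + 5 = 98040 —(−1)→ 98039
98039 —HB7→ 5·7^5 + 5·7^4 + 5·7^3 + 5·7^2 + 5·7 + 4 —bump→ 5·8^5 + 5·8^4 + 5·8^3 + 5·8^2 + 5·8 + 4 = 187244 —(−1)→ 187243

98039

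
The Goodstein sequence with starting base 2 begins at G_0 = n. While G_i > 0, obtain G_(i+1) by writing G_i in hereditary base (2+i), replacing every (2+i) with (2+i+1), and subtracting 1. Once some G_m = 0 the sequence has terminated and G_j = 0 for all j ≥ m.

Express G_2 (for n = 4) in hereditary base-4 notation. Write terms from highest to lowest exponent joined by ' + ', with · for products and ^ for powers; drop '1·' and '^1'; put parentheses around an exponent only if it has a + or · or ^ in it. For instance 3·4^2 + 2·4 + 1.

G_0 = 4. HB_2(4) = 2^2. Bump = 27. G_1 = 26.
G_1 = 26. HB_3(26) = 2·3^2 + 2·3 + 2. Bump = 42. G_2 = 41.
G_2 = 41. HB_4(41) = 2·4^2 + 2·4 + 1. Bump = 61. G_3 = 60.

2·4^2 + 2·4 + 1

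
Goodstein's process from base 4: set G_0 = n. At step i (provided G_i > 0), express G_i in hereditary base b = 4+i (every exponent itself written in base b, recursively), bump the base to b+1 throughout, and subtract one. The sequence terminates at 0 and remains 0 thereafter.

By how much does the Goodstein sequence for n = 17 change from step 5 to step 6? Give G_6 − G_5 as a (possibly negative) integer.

4

17 —HB4→ 4^2 + 1 —bump→ 5^2 + 1 = 26 —(−1)→ 25
25 —HB5→ 5^2 —bump→ 6^2 = 36 —(−1)→ 35
35 —HB6→ 5·6 + 5 —bump→ 5·7 + 5 = 40 —(−1)→ 39
39 —HB7→ 5·7 + 4 —bump→ 5·8 + 4 = 44 —(−1)→ 43
43 —HB8→ 5·8 + 3 —bump→ 5·9 + 3 = 48 —(−1)→ 47
47 —HB9→ 5·9 + 2 —bump→ 5·10 + 2 = 52 —(−1)→ 51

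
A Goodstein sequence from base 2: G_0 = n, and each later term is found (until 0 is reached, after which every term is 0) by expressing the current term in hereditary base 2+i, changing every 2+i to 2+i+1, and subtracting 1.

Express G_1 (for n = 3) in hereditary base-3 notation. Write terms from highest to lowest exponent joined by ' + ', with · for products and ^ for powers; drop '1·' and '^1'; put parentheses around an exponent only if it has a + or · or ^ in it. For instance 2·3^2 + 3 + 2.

[0] 3 ≡ 2 + 1 (base 2). Lift 3: 4. −1: 3.
[1] 3 ≡ 3 (base 3). Lift 4: 4. −1: 3.

3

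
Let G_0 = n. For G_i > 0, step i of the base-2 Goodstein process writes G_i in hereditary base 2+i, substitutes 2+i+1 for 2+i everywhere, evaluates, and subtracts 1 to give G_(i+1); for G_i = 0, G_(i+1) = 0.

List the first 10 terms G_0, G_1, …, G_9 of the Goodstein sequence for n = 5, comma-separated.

5, 27, 255, 467, 775, 1197, 1751, 2454, 3325, 4382

G_0=5  [base 2] 2^2 + 1  →[2↦3]→  3^3 + 1 = 28  −1 ⇒ G_1=27
G_1=27  [base 3] 3^3  →[3↦4]→  4^4 = 256  −1 ⇒ G_2=255
G_2=255  [base 4] 3·4^3 + 3·4^2 + 3·4 + 3  →[4↦5]→  3·5^3 + 3·5^2 + 3·5 + 3 = 468  −1 ⇒ G_3=467
G_3=467  [base 5] 3·5^3 + 3·5^2 + 3·5 + 2  →[5↦6]→  3·6^3 + 3·6^2 + 3·6 + 2 = 776  −1 ⇒ G_4=775
G_4=775  [base 6] 3·6^3 + 3·6^2 + 3·6 + 1  →[6↦7]→  3·7^3 + 3·7^2 + 3·7 + 1 = 1198  −1 ⇒ G_5=1197
G_5=1197  [base 7] 3·7^3 + 3·7^2 + 3·7  →[7↦8]→  3·8^3 + 3·8^2 + 3·8 = 1752  −1 ⇒ G_6=1751
G_6=1751  [base 8] 3·8^3 + 3·8^2 + 2·8 + 7  →[8↦9]→  3·9^3 + 3·9^2 + 2·9 + 7 = 2455  −1 ⇒ G_7=2454
G_7=2454  [base 9] 3·9^3 + 3·9^2 + 2·9 + 6  →[9↦10]→  3·10^3 + 3·10^2 + 2·10 + 6 = 3326  −1 ⇒ G_8=3325
G_8=3325  [base 10] 3·10^3 + 3·10^2 + 2·10 + 5  →[10↦11]→  3·11^3 + 3·11^2 + 2·11 + 5 = 4383  −1 ⇒ G_9=4382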